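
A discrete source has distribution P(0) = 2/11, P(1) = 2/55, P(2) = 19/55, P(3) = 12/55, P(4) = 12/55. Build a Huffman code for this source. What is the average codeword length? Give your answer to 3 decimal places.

Repeatedly combine the two least-probable nodes; the expected code length is the sum of the merged weights.
merge 2/55 + 2/11 → 12/55
merge 12/55 + 12/55 → 24/55
merge 12/55 + 19/55 → 31/55
merge 24/55 + 31/55 → 1
L = 12/55 + 24/55 + 31/55 + 1 = 122/55 ≈ 2.218 bits/symbol.

2.218 bits/symbol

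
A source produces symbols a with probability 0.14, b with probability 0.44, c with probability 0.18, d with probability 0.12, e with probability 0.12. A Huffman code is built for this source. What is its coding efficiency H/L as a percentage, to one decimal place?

Entropy H = −Σ p log₂ p ≈ 2.0977 bits.
Huffman merges: 3/25+3/25→6/25; 7/50+9/50→8/25; 6/25+8/25→14/25; 11/25+14/25→1. L = 53/25 ≈ 2.1200.
Efficiency = H/L = 2.0977/2.1200 = 98.9%.

98.9%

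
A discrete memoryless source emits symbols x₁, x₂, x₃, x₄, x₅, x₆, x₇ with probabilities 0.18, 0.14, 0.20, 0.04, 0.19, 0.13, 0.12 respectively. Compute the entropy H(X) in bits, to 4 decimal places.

2.6975 bits

H = −Σ pᵢ log₂ pᵢ.
−0.18·log₂(0.18) = 0.4453
−0.14·log₂(0.14) = 0.3971
−0.20·log₂(0.20) = 0.4644
−0.04·log₂(0.04) = 0.1858
−0.19·log₂(0.19) = 0.4552
−0.13·log₂(0.13) = 0.3826
−0.12·log₂(0.12) = 0.3671
Sum ≈ 2.6975 → 2.6975 bits.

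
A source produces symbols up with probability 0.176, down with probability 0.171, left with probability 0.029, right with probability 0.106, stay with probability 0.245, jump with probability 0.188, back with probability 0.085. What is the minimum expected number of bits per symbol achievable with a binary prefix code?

2.681 bits/symbol

Repeatedly combine the two least-probable nodes; the expected code length is the sum of the merged weights.
merge 29/1000 + 17/200 → 57/500
merge 53/500 + 57/500 → 11/50
merge 171/1000 + 22/125 → 347/1000
merge 47/250 + 11/50 → 51/125
merge 49/200 + 347/1000 → 74/125
merge 51/125 + 74/125 → 1
L = 57/500 + 11/50 + 347/1000 + 51/125 + 74/125 + 1 = 2681/1000 = 2.681 bits/symbol.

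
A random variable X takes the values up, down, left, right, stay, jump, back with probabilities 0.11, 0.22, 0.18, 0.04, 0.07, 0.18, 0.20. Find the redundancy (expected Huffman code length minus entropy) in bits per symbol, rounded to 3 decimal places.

0.050 bits

Entropy H = −Σ p log₂ p ≈ 2.6402 bits.
Huffman merges: 1/25+7/100→11/100; 11/100+11/100→11/50; 9/50+9/50→9/25; 1/5+11/50→21/50; 11/50+9/25→29/50; 21/50+29/50→1. L = 269/100 ≈ 2.6900.
L − H = 2.6900 − 2.6402 = 0.050 bits.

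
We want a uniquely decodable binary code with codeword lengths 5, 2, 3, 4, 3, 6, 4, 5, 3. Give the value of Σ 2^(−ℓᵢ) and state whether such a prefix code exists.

0.828125; yes

With common denominator 2^6 = 64: Σ 2^(−ℓᵢ) = 2/64 + 16/64 + 8/64 + 4/64 + 8/64 + 1/64 + 4/64 + 2/64 + 8/64 = 53/64 = 0.828125.
Kraft's inequality requires Σ ≤ 1; here Σ = 0.828125 ≤ 1, so such a prefix code exists.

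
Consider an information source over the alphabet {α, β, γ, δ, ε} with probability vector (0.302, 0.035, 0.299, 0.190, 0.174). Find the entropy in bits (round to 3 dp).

H = −Σ pᵢ log₂ pᵢ.
−0.302·log₂(0.302) = 0.5217
−0.035·log₂(0.035) = 0.1693
−0.299·log₂(0.299) = 0.5208
−0.190·log₂(0.190) = 0.4552
−0.174·log₂(0.174) = 0.4390
Sum ≈ 2.1059 → 2.106 bits.

2.106 bits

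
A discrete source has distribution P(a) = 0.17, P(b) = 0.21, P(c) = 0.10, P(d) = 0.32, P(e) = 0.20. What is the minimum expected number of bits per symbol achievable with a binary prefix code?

Repeatedly combine the two least-probable nodes; the expected code length is the sum of the merged weights.
merge 1/10 + 17/100 → 27/100
merge 1/5 + 21/100 → 41/100
merge 27/100 + 8/25 → 59/100
merge 41/100 + 59/100 → 1
L = 27/100 + 41/100 + 59/100 + 1 = 227/100 = 2.27 bits/symbol.

2.27 bits/symbol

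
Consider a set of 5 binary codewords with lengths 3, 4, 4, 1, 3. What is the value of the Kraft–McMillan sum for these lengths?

0.875

With common denominator 2^4 = 16: Σ 2^(−ℓᵢ) = 2/16 + 1/16 + 1/16 + 8/16 + 2/16 = 14/16 = 0.875.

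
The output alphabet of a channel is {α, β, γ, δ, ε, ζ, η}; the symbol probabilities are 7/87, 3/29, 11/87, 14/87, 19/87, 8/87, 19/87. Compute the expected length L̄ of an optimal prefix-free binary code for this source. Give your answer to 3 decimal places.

Repeatedly combine the two least-probable nodes; the expected code length is the sum of the merged weights.
merge 7/87 + 8/87 → 5/29
merge 3/29 + 11/87 → 20/87
merge 14/87 + 5/29 → 1/3
merge 19/87 + 19/87 → 38/87
merge 20/87 + 1/3 → 49/87
merge 38/87 + 49/87 → 1
L = 5/29 + 20/87 + 1/3 + 38/87 + 49/87 + 1 = 238/87 ≈ 2.736 bits/symbol.

2.736 bits/symbol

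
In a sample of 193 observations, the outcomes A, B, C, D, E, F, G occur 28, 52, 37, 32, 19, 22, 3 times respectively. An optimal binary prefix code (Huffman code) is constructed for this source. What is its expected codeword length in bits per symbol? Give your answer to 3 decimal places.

Probabilities are the counts divided by 193.
Repeatedly combine the two least-probable nodes; the expected code length is the sum of the merged weights.
merge 3/193 + 19/193 → 22/193
merge 22/193 + 22/193 → 44/193
merge 28/193 + 32/193 → 60/193
merge 37/193 + 44/193 → 81/193
merge 52/193 + 60/193 → 112/193
merge 81/193 + 112/193 → 1
L = 22/193 + 44/193 + 60/193 + 81/193 + 112/193 + 1 = 512/193 ≈ 2.653 bits/symbol.

2.653 bits/symbol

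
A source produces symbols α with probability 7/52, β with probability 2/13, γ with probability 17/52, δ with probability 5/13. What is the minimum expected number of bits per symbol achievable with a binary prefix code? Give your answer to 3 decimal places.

1.904 bits/symbol

Repeatedly combine the two least-probable nodes; the expected code length is the sum of the merged weights.
merge 7/52 + 2/13 → 15/52
merge 15/52 + 17/52 → 8/13
merge 5/13 + 8/13 → 1
L = 15/52 + 8/13 + 1 = 99/52 ≈ 1.904 bits/symbol.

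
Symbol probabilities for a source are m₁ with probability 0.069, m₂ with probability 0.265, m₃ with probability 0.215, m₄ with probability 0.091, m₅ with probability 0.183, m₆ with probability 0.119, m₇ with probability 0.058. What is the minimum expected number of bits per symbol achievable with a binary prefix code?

2.647 bits/symbol

Repeatedly combine the two least-probable nodes; the expected code length is the sum of the merged weights.
merge 29/500 + 69/1000 → 127/1000
merge 91/1000 + 119/1000 → 21/100
merge 127/1000 + 183/1000 → 31/100
merge 21/100 + 43/200 → 17/40
merge 53/200 + 31/100 → 23/40
merge 17/40 + 23/40 → 1
L = 127/1000 + 21/100 + 31/100 + 17/40 + 23/40 + 1 = 2647/1000 = 2.647 bits/symbol.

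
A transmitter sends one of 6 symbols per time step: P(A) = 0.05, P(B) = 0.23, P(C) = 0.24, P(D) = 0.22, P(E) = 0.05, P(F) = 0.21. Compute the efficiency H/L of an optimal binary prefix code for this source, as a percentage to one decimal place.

98.2%

Entropy H = −Σ p log₂ p ≈ 2.3674 bits.
Huffman merges: 1/20+1/20→1/10; 1/10+21/100→31/100; 11/50+23/100→9/20; 6/25+31/100→11/20; 9/20+11/20→1. L = 241/100 ≈ 2.4100.
Efficiency = H/L = 2.3674/2.4100 = 98.2%.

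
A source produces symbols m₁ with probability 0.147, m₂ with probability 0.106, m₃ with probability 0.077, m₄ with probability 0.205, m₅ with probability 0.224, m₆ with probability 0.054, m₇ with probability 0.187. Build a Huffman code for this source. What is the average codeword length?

Repeatedly combine the two least-probable nodes; the expected code length is the sum of the merged weights.
merge 27/500 + 77/1000 → 131/1000
merge 53/500 + 131/1000 → 237/1000
merge 147/1000 + 187/1000 → 167/500
merge 41/200 + 28/125 → 429/1000
merge 237/1000 + 167/500 → 571/1000
merge 429/1000 + 571/1000 → 1
L = 131/1000 + 237/1000 + 167/500 + 429/1000 + 571/1000 + 1 = 1351/500 = 2.702 bits/symbol.

2.702 bits/symbol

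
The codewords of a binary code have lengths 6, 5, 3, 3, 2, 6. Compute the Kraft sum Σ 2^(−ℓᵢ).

0.5625

With common denominator 2^6 = 64: Σ 2^(−ℓᵢ) = 1/64 + 2/64 + 8/64 + 8/64 + 16/64 + 1/64 = 36/64 = 0.5625.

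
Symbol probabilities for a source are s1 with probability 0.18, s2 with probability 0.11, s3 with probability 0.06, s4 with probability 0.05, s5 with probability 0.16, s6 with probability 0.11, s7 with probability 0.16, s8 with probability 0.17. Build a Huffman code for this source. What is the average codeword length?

2.93 bits/symbol

Repeatedly combine the two least-probable nodes; the expected code length is the sum of the merged weights.
merge 1/20 + 3/50 → 11/100
merge 11/100 + 11/100 → 11/50
merge 11/100 + 4/25 → 27/100
merge 4/25 + 17/100 → 33/100
merge 9/50 + 11/50 → 2/5
merge 27/100 + 33/100 → 3/5
merge 2/5 + 3/5 → 1
L = 11/100 + 11/50 + 27/100 + 33/100 + 2/5 + 3/5 + 1 = 293/100 = 2.93 bits/symbol.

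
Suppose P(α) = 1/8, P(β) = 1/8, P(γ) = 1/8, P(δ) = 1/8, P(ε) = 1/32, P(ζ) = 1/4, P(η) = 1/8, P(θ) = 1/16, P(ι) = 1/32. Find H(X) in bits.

Each probability is a power of 1/2, so log₂(1/p) is an integer.
H = Σ p·log₂(1/p) = 1/8·3 + 1/8·3 + 1/8·3 + 1/8·3 + 1/32·5 + 1/4·2 + 1/8·3 + 1/16·4 + 1/32·5 = 2.9375 bits.

2.9375 bits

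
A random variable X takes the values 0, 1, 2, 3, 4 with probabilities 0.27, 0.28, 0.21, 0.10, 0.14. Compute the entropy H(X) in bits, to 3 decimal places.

H = −Σ pᵢ log₂ pᵢ.
−0.27·log₂(0.27) = 0.5100
−0.28·log₂(0.28) = 0.5142
−0.21·log₂(0.21) = 0.4728
−0.10·log₂(0.10) = 0.3322
−0.14·log₂(0.14) = 0.3971
Sum ≈ 2.2264 → 2.226 bits.

2.226 bits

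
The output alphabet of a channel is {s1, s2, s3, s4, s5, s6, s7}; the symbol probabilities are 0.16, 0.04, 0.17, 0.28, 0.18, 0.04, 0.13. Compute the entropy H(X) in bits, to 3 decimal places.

2.571 bits

H = −Σ pᵢ log₂ pᵢ.
−0.16·log₂(0.16) = 0.4230
−0.04·log₂(0.04) = 0.1858
−0.17·log₂(0.17) = 0.4346
−0.28·log₂(0.28) = 0.5142
−0.18·log₂(0.18) = 0.4453
−0.04·log₂(0.04) = 0.1858
−0.13·log₂(0.13) = 0.3826
Sum ≈ 2.5713 → 2.571 bits.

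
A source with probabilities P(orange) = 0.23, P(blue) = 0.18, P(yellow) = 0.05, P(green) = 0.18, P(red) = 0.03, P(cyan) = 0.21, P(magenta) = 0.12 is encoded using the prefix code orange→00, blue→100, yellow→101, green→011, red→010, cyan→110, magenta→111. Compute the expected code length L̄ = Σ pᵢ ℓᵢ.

2.77 bits/symbol

L̄ = Σ pᵢ·ℓᵢ = 0.23·2 + 0.18·3 + 0.05·3 + 0.18·3 + 0.03·3 + 0.21·3 + 0.12·3 = 2.77 bits/symbol.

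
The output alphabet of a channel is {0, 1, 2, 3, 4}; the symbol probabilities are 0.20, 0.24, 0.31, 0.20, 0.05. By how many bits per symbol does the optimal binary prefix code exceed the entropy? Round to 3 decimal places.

0.087 bits

Entropy H = −Σ p log₂ p ≈ 2.1628 bits.
Huffman merges: 1/20+1/5→1/4; 1/5+6/25→11/25; 1/4+31/100→14/25; 11/25+14/25→1. L = 9/4 ≈ 2.2500.
L − H = 2.2500 − 2.1628 = 0.087 bits.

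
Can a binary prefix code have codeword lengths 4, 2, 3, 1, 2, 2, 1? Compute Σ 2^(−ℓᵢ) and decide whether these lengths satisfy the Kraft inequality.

With common denominator 2^4 = 16: Σ 2^(−ℓᵢ) = 1/16 + 4/16 + 2/16 + 8/16 + 4/16 + 4/16 + 8/16 = 31/16 = 1.9375.
Kraft's inequality requires Σ ≤ 1; here Σ = 1.9375 > 1, so no such prefix code exists.

1.9375; no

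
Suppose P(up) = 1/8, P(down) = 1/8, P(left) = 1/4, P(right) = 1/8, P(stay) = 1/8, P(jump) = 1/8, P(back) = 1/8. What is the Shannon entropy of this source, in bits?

2.75 bits

Each probability is a power of 1/2, so log₂(1/p) is an integer.
H = Σ p·log₂(1/p) = 1/8·3 + 1/8·3 + 1/4·2 + 1/8·3 + 1/8·3 + 1/8·3 + 1/8·3 = 2.75 bits.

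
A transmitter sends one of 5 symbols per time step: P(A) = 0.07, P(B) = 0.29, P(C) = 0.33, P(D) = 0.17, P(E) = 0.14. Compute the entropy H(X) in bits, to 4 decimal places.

H = −Σ pᵢ log₂ pᵢ.
−0.07·log₂(0.07) = 0.2686
−0.29·log₂(0.29) = 0.5179
−0.33·log₂(0.33) = 0.5278
−0.17·log₂(0.17) = 0.4346
−0.14·log₂(0.14) = 0.3971
Sum ≈ 2.1460 → 2.1460 bits.

2.1460 bits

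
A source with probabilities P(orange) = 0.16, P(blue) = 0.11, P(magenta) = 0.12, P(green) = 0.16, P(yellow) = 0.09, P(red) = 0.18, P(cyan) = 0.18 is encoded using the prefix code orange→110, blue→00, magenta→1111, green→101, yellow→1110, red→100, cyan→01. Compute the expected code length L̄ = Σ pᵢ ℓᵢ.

2.92 bits/symbol

L̄ = Σ pᵢ·ℓᵢ = 0.16·3 + 0.11·2 + 0.12·4 + 0.16·3 + 0.09·4 + 0.18·3 + 0.18·2 = 2.92 bits/symbol.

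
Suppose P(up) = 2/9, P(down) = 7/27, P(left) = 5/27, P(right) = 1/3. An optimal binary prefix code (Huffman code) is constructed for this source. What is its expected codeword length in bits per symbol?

Repeatedly combine the two least-probable nodes; the expected code length is the sum of the merged weights.
merge 5/27 + 2/9 → 11/27
merge 7/27 + 1/3 → 16/27
merge 11/27 + 16/27 → 1
L = 11/27 + 16/27 + 1 = 2 bits/symbol.

2 bits/symbol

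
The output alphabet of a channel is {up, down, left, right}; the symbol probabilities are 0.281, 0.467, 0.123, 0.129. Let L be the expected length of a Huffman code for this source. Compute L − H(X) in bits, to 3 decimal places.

Entropy H = −Σ p log₂ p ≈ 1.7806 bits.
Huffman merges: 123/1000+129/1000→63/250; 63/250+281/1000→533/1000; 467/1000+533/1000→1. L = 357/200 ≈ 1.7850.
L − H = 1.7850 − 1.7806 = 0.004 bits.

0.004 bits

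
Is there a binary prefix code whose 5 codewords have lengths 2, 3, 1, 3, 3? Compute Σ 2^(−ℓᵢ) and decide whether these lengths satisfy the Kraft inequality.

With common denominator 2^3 = 8: Σ 2^(−ℓᵢ) = 2/8 + 1/8 + 4/8 + 1/8 + 1/8 = 9/8 = 1.125.
Kraft's inequality requires Σ ≤ 1; here Σ = 1.125 > 1, so no such prefix code exists.

1.125; no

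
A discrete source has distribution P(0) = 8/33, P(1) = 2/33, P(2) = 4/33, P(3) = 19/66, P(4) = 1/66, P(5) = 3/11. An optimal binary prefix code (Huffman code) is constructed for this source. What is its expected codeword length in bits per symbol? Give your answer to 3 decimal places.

2.273 bits/symbol

Repeatedly combine the two least-probable nodes; the expected code length is the sum of the merged weights.
merge 1/66 + 2/33 → 5/66
merge 5/66 + 4/33 → 13/66
merge 13/66 + 8/33 → 29/66
merge 3/11 + 19/66 → 37/66
merge 29/66 + 37/66 → 1
L = 5/66 + 13/66 + 29/66 + 37/66 + 1 = 25/11 ≈ 2.273 bits/symbol.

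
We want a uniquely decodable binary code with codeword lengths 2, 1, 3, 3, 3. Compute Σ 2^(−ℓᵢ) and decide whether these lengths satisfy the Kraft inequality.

With common denominator 2^3 = 8: Σ 2^(−ℓᵢ) = 2/8 + 4/8 + 1/8 + 1/8 + 1/8 = 9/8 = 1.125.
Kraft's inequality requires Σ ≤ 1; here Σ = 1.125 > 1, so no such prefix code exists.

1.125; no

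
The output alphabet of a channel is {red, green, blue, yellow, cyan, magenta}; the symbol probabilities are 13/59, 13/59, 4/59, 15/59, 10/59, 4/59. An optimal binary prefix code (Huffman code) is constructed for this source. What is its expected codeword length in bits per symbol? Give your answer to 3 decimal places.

2.441 bits/symbol

Repeatedly combine the two least-probable nodes; the expected code length is the sum of the merged weights.
merge 4/59 + 4/59 → 8/59
merge 8/59 + 10/59 → 18/59
merge 13/59 + 13/59 → 26/59
merge 15/59 + 18/59 → 33/59
merge 26/59 + 33/59 → 1
L = 8/59 + 18/59 + 26/59 + 33/59 + 1 = 144/59 ≈ 2.441 bits/symbol.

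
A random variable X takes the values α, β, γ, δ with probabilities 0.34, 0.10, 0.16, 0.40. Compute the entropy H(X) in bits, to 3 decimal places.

H = −Σ pᵢ log₂ pᵢ.
−0.34·log₂(0.34) = 0.5292
−0.10·log₂(0.10) = 0.3322
−0.16·log₂(0.16) = 0.4230
−0.40·log₂(0.40) = 0.5288
Sum ≈ 1.8132 → 1.813 bits.

1.813 bits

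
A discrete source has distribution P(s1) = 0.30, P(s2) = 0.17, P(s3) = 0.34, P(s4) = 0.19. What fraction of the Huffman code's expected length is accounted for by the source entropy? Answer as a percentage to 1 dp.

Entropy H = −Σ p log₂ p ≈ 1.9401 bits.
Huffman merges: 17/100+19/100→9/25; 3/10+17/50→16/25; 9/25+16/25→1. L = 2 ≈ 2.0000.
Efficiency = H/L = 1.9401/2.0000 = 97.0%.

97.0%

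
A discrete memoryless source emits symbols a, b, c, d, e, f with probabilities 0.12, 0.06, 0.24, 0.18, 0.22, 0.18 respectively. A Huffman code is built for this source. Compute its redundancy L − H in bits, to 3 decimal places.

0.064 bits

Entropy H = −Σ p log₂ p ≈ 2.4759 bits.
Huffman merges: 3/50+3/25→9/50; 9/50+9/50→9/25; 9/50+11/50→2/5; 6/25+9/25→3/5; 2/5+3/5→1. L = 127/50 ≈ 2.5400.
L − H = 2.5400 − 2.4759 = 0.064 bits.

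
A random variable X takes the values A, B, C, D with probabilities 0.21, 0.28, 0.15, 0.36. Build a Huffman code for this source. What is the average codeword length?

Repeatedly combine the two least-probable nodes; the expected code length is the sum of the merged weights.
merge 3/20 + 21/100 → 9/25
merge 7/25 + 9/25 → 16/25
merge 9/25 + 16/25 → 1
L = 9/25 + 16/25 + 1 = 2 bits/symbol.

2 bits/symbol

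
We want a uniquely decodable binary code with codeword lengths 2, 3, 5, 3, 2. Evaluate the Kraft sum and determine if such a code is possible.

0.78125; yes

With common denominator 2^5 = 32: Σ 2^(−ℓᵢ) = 8/32 + 4/32 + 1/32 + 4/32 + 8/32 = 25/32 = 0.78125.
Kraft's inequality requires Σ ≤ 1; here Σ = 0.78125 ≤ 1, so such a prefix code exists.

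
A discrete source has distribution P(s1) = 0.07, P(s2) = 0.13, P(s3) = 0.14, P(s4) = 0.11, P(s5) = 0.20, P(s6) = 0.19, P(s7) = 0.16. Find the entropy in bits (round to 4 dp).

2.7412 bits

H = −Σ pᵢ log₂ pᵢ.
−0.07·log₂(0.07) = 0.2686
−0.13·log₂(0.13) = 0.3826
−0.14·log₂(0.14) = 0.3971
−0.11·log₂(0.11) = 0.3503
−0.20·log₂(0.20) = 0.4644
−0.19·log₂(0.19) = 0.4552
−0.16·log₂(0.16) = 0.4230
Sum ≈ 2.7412 → 2.7412 bits.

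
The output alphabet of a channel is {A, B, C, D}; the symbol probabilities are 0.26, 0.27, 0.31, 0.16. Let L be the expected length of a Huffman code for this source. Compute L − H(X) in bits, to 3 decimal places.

Entropy H = −Σ p log₂ p ≈ 1.9621 bits.
Huffman merges: 4/25+13/50→21/50; 27/100+31/100→29/50; 21/50+29/50→1. L = 2 ≈ 2.0000.
L − H = 2.0000 − 1.9621 = 0.038 bits.

0.038 bits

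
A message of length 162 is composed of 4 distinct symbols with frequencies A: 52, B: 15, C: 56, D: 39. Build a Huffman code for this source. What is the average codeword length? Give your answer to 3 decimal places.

Probabilities are the counts divided by 162.
Repeatedly combine the two least-probable nodes; the expected code length is the sum of the merged weights.
merge 5/54 + 13/54 → 1/3
merge 26/81 + 1/3 → 53/81
merge 28/81 + 53/81 → 1
L = 1/3 + 53/81 + 1 = 161/81 ≈ 1.988 bits/symbol.

1.988 bits/symbol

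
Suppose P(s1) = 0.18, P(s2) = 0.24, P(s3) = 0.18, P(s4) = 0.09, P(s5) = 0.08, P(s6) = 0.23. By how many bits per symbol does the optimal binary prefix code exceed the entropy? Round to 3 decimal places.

Entropy H = −Σ p log₂ p ≈ 2.4766 bits.
Huffman merges: 2/25+9/100→17/100; 17/100+9/50→7/20; 9/50+23/100→41/100; 6/25+7/20→59/100; 41/100+59/100→1. L = 63/25 ≈ 2.5200.
L − H = 2.5200 − 2.4766 = 0.043 bits.

0.043 bits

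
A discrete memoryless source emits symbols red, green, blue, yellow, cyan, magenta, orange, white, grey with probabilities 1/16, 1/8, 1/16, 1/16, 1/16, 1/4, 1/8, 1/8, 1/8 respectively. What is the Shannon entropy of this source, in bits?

Each probability is a power of 1/2, so log₂(1/p) is an integer.
H = Σ p·log₂(1/p) = 1/16·4 + 1/8·3 + 1/16·4 + 1/16·4 + 1/16·4 + 1/4·2 + 1/8·3 + 1/8·3 + 1/8·3 = 3 bits.

3 bits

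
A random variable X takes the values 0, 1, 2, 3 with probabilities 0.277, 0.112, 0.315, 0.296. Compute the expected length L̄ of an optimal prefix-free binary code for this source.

Repeatedly combine the two least-probable nodes; the expected code length is the sum of the merged weights.
merge 14/125 + 277/1000 → 389/1000
merge 37/125 + 63/200 → 611/1000
merge 389/1000 + 611/1000 → 1
L = 389/1000 + 611/1000 + 1 = 2 bits/symbol.

2 bits/symbol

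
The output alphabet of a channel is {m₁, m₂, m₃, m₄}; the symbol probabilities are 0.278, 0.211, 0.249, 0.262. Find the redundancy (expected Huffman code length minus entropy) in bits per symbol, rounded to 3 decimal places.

0.007 bits

Entropy H = −Σ p log₂ p ≈ 1.9928 bits.
Huffman merges: 211/1000+249/1000→23/50; 131/500+139/500→27/50; 23/50+27/50→1. L = 2 ≈ 2.0000.
L − H = 2.0000 − 1.9928 = 0.007 bits.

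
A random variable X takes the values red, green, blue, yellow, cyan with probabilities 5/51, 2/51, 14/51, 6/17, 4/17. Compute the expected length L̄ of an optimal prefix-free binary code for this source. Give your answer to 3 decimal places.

2.137 bits/symbol

Repeatedly combine the two least-probable nodes; the expected code length is the sum of the merged weights.
merge 2/51 + 5/51 → 7/51
merge 7/51 + 4/17 → 19/51
merge 14/51 + 6/17 → 32/51
merge 19/51 + 32/51 → 1
L = 7/51 + 19/51 + 32/51 + 1 = 109/51 ≈ 2.137 bits/symbol.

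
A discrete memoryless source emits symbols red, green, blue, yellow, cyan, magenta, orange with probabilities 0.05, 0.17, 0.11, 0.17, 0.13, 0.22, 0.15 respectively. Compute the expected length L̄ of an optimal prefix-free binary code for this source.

2.77 bits/symbol

Repeatedly combine the two least-probable nodes; the expected code length is the sum of the merged weights.
merge 1/20 + 11/100 → 4/25
merge 13/100 + 3/20 → 7/25
merge 4/25 + 17/100 → 33/100
merge 17/100 + 11/50 → 39/100
merge 7/25 + 33/100 → 61/100
merge 39/100 + 61/100 → 1
L = 4/25 + 7/25 + 33/100 + 39/100 + 61/100 + 1 = 277/100 = 2.77 bits/symbol.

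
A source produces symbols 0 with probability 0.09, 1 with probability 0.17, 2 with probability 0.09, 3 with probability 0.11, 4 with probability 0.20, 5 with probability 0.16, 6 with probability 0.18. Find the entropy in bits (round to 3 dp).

H = −Σ pᵢ log₂ pᵢ.
−0.09·log₂(0.09) = 0.3127
−0.17·log₂(0.17) = 0.4346
−0.09·log₂(0.09) = 0.3127
−0.11·log₂(0.11) = 0.3503
−0.20·log₂(0.20) = 0.4644
−0.16·log₂(0.16) = 0.4230
−0.18·log₂(0.18) = 0.4453
Sum ≈ 2.7429 → 2.743 bits.

2.743 bits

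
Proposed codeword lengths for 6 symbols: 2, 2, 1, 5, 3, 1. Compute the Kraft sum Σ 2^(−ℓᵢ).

1.65625

With common denominator 2^5 = 32: Σ 2^(−ℓᵢ) = 8/32 + 8/32 + 16/32 + 1/32 + 4/32 + 16/32 = 53/32 = 1.65625.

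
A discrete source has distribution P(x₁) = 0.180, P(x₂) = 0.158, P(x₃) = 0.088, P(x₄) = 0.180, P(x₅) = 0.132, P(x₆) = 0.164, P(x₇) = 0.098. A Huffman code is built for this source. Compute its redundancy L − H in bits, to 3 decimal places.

0.058 bits

Entropy H = −Σ p log₂ p ≈ 2.7615 bits.
Huffman merges: 11/125+49/500→93/500; 33/250+79/500→29/100; 41/250+9/50→43/125; 9/50+93/500→183/500; 29/100+43/125→317/500; 183/500+317/500→1. L = 141/50 ≈ 2.8200.
L − H = 2.8200 − 2.7615 = 0.058 bits.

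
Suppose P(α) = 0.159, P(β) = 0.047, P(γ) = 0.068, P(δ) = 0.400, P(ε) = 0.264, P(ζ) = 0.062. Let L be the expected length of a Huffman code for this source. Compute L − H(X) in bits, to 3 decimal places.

Entropy H = −Σ p log₂ p ≈ 2.1776 bits.
Huffman merges: 47/1000+31/500→109/1000; 17/250+109/1000→177/1000; 159/1000+177/1000→42/125; 33/125+42/125→3/5; 2/5+3/5→1. L = 1111/500 ≈ 2.2220.
L − H = 2.2220 − 2.1776 = 0.044 bits.

0.044 bits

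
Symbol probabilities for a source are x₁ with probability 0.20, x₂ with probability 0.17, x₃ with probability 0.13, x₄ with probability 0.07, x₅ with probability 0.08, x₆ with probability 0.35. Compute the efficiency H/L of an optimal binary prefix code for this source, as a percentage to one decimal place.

Entropy H = −Σ p log₂ p ≈ 2.3718 bits.
Huffman merges: 7/100+2/25→3/20; 13/100+3/20→7/25; 17/100+1/5→37/100; 7/25+7/20→63/100; 37/100+63/100→1. L = 243/100 ≈ 2.4300.
Efficiency = H/L = 2.3718/2.4300 = 97.6%.

97.6%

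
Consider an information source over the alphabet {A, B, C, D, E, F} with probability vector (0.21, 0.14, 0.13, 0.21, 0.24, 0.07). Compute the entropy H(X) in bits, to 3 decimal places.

H = −Σ pᵢ log₂ pᵢ.
−0.21·log₂(0.21) = 0.4728
−0.14·log₂(0.14) = 0.3971
−0.13·log₂(0.13) = 0.3826
−0.21·log₂(0.21) = 0.4728
−0.24·log₂(0.24) = 0.4941
−0.07·log₂(0.07) = 0.2686
Sum ≈ 2.4881 → 2.488 bits.

2.488 bits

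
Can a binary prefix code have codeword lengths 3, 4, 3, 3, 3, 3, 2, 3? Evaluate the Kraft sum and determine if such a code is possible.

With common denominator 2^4 = 16: Σ 2^(−ℓᵢ) = 2/16 + 1/16 + 2/16 + 2/16 + 2/16 + 2/16 + 4/16 + 2/16 = 17/16 = 1.0625.
Kraft's inequality requires Σ ≤ 1; here Σ = 1.0625 > 1, so no such prefix code exists.

1.0625; no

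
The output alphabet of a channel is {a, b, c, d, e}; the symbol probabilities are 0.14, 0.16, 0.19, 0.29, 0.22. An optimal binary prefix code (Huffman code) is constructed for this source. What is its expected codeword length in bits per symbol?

2.3 bits/symbol

Repeatedly combine the two least-probable nodes; the expected code length is the sum of the merged weights.
merge 7/50 + 4/25 → 3/10
merge 19/100 + 11/50 → 41/100
merge 29/100 + 3/10 → 59/100
merge 41/100 + 59/100 → 1
L = 3/10 + 41/100 + 59/100 + 1 = 23/10 = 2.3 bits/symbol.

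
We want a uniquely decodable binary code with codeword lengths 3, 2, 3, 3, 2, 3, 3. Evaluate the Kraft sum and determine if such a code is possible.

1.125; no

With common denominator 2^3 = 8: Σ 2^(−ℓᵢ) = 1/8 + 2/8 + 1/8 + 1/8 + 2/8 + 1/8 + 1/8 = 9/8 = 1.125.
Kraft's inequality requires Σ ≤ 1; here Σ = 1.125 > 1, so no such prefix code exists.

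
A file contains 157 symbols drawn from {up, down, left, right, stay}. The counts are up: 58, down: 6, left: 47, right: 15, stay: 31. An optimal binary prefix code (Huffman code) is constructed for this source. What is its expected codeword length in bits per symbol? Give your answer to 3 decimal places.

Probabilities are the counts divided by 157.
Repeatedly combine the two least-probable nodes; the expected code length is the sum of the merged weights.
merge 6/157 + 15/157 → 21/157
merge 21/157 + 31/157 → 52/157
merge 47/157 + 52/157 → 99/157
merge 58/157 + 99/157 → 1
L = 21/157 + 52/157 + 99/157 + 1 = 329/157 ≈ 2.096 bits/symbol.

2.096 bits/symbol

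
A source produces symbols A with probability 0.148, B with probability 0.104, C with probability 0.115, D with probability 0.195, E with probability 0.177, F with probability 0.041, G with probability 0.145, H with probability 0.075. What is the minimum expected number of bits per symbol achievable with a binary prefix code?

Repeatedly combine the two least-probable nodes; the expected code length is the sum of the merged weights.
merge 41/1000 + 3/40 → 29/250
merge 13/125 + 23/200 → 219/1000
merge 29/250 + 29/200 → 261/1000
merge 37/250 + 177/1000 → 13/40
merge 39/200 + 219/1000 → 207/500
merge 261/1000 + 13/40 → 293/500
merge 207/500 + 293/500 → 1
L = 29/250 + 219/1000 + 261/1000 + 13/40 + 207/500 + 293/500 + 1 = 2921/1000 = 2.921 bits/symbol.

2.921 bits/symbol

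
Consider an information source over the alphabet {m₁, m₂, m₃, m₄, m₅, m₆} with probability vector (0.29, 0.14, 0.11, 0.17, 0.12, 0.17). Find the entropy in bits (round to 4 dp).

2.5015 bits

H = −Σ pᵢ log₂ pᵢ.
−0.29·log₂(0.29) = 0.5179
−0.14·log₂(0.14) = 0.3971
−0.11·log₂(0.11) = 0.3503
−0.17·log₂(0.17) = 0.4346
−0.12·log₂(0.12) = 0.3671
−0.17·log₂(0.17) = 0.4346
Sum ≈ 2.5015 → 2.5015 bits.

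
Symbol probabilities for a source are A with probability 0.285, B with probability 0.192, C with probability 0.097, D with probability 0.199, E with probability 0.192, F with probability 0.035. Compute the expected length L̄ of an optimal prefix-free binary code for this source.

2.456 bits/symbol

Repeatedly combine the two least-probable nodes; the expected code length is the sum of the merged weights.
merge 7/200 + 97/1000 → 33/250
merge 33/250 + 24/125 → 81/250
merge 24/125 + 199/1000 → 391/1000
merge 57/200 + 81/250 → 609/1000
merge 391/1000 + 609/1000 → 1
L = 33/250 + 81/250 + 391/1000 + 609/1000 + 1 = 307/125 = 2.456 bits/symbol.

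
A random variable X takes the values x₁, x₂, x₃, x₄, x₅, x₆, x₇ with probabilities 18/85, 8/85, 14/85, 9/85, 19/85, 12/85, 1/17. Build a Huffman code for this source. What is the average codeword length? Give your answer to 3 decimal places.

Repeatedly combine the two least-probable nodes; the expected code length is the sum of the merged weights.
merge 1/17 + 8/85 → 13/85
merge 9/85 + 12/85 → 21/85
merge 13/85 + 14/85 → 27/85
merge 18/85 + 19/85 → 37/85
merge 21/85 + 27/85 → 48/85
merge 37/85 + 48/85 → 1
L = 13/85 + 21/85 + 27/85 + 37/85 + 48/85 + 1 = 231/85 ≈ 2.718 bits/symbol.

2.718 bits/symbol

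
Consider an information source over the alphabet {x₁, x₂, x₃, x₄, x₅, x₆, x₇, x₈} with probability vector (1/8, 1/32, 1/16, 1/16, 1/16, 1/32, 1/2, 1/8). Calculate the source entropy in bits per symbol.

2.3125 bits

Each probability is a power of 1/2, so log₂(1/p) is an integer.
H = Σ p·log₂(1/p) = 1/8·3 + 1/32·5 + 1/16·4 + 1/16·4 + 1/16·4 + 1/32·5 + 1/2·1 + 1/8·3 = 2.3125 bits.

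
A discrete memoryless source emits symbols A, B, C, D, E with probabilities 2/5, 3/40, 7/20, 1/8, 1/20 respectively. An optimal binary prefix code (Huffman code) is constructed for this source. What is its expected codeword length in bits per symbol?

Repeatedly combine the two least-probable nodes; the expected code length is the sum of the merged weights.
merge 1/20 + 3/40 → 1/8
merge 1/8 + 1/8 → 1/4
merge 1/4 + 7/20 → 3/5
merge 2/5 + 3/5 → 1
L = 1/8 + 1/4 + 3/5 + 1 = 79/40 = 1.975 bits/symbol.

1.975 bits/symbol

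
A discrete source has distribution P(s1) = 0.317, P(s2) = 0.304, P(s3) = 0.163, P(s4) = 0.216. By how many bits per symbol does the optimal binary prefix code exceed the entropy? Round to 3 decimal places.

0.048 bits

Entropy H = −Σ p log₂ p ≈ 1.9518 bits.
Huffman merges: 163/1000+27/125→379/1000; 38/125+317/1000→621/1000; 379/1000+621/1000→1. L = 2 ≈ 2.0000.
L − H = 2.0000 − 1.9518 = 0.048 bits.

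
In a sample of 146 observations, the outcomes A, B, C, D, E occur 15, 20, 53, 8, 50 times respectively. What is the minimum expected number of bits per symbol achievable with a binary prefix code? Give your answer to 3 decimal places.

2.089 bits/symbol

Probabilities are the counts divided by 146.
Repeatedly combine the two least-probable nodes; the expected code length is the sum of the merged weights.
merge 4/73 + 15/146 → 23/146
merge 10/73 + 23/146 → 43/146
merge 43/146 + 25/73 → 93/146
merge 53/146 + 93/146 → 1
L = 23/146 + 43/146 + 93/146 + 1 = 305/146 ≈ 2.089 bits/symbol.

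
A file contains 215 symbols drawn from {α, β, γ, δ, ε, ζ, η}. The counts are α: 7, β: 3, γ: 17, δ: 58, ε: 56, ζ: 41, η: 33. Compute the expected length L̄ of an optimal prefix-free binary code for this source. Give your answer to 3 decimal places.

Probabilities are the counts divided by 215.
Repeatedly combine the two least-probable nodes; the expected code length is the sum of the merged weights.
merge 3/215 + 7/215 → 2/43
merge 2/43 + 17/215 → 27/215
merge 27/215 + 33/215 → 12/43
merge 41/215 + 56/215 → 97/215
merge 58/215 + 12/43 → 118/215
merge 97/215 + 118/215 → 1
L = 2/43 + 27/215 + 12/43 + 97/215 + 118/215 + 1 = 527/215 ≈ 2.451 bits/symbol.

2.451 bits/symbol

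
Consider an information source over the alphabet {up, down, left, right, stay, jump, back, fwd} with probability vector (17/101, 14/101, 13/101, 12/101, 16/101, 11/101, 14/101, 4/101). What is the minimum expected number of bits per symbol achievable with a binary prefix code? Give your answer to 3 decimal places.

Repeatedly combine the two least-probable nodes; the expected code length is the sum of the merged weights.
merge 4/101 + 11/101 → 15/101
merge 12/101 + 13/101 → 25/101
merge 14/101 + 14/101 → 28/101
merge 15/101 + 16/101 → 31/101
merge 17/101 + 25/101 → 42/101
merge 28/101 + 31/101 → 59/101
merge 42/101 + 59/101 → 1
L = 15/101 + 25/101 + 28/101 + 31/101 + 42/101 + 59/101 + 1 = 301/101 ≈ 2.980 bits/symbol.

2.980 bits/symbol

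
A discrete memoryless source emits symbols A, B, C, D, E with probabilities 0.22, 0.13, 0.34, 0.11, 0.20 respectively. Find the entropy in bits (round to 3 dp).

H = −Σ pᵢ log₂ pᵢ.
−0.22·log₂(0.22) = 0.4806
−0.13·log₂(0.13) = 0.3826
−0.34·log₂(0.34) = 0.5292
−0.11·log₂(0.11) = 0.3503
−0.20·log₂(0.20) = 0.4644
Sum ≈ 2.2071 → 2.207 bits.

2.207 bits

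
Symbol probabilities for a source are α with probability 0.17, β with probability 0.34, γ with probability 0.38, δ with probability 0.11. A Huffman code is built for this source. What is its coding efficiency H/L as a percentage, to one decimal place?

97.1%

Entropy H = −Σ p log₂ p ≈ 1.8445 bits.
Huffman merges: 11/100+17/100→7/25; 7/25+17/50→31/50; 19/50+31/50→1. L = 19/10 ≈ 1.9000.
Efficiency = H/L = 1.8445/1.9000 = 97.1%.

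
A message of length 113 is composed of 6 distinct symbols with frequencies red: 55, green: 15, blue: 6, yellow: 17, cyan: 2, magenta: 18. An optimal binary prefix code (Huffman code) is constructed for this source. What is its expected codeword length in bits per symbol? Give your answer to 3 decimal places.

Probabilities are the counts divided by 113.
Repeatedly combine the two least-probable nodes; the expected code length is the sum of the merged weights.
merge 2/113 + 6/113 → 8/113
merge 8/113 + 15/113 → 23/113
merge 17/113 + 18/113 → 35/113
merge 23/113 + 35/113 → 58/113
merge 55/113 + 58/113 → 1
L = 8/113 + 23/113 + 35/113 + 58/113 + 1 = 237/113 ≈ 2.097 bits/symbol.

2.097 bits/symbol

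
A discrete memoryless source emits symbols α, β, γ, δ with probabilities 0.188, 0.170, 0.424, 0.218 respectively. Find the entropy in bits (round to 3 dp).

1.892 bits

H = −Σ pᵢ log₂ pᵢ.
−0.188·log₂(0.188) = 0.4533
−0.170·log₂(0.170) = 0.4346
−0.424·log₂(0.424) = 0.5249
−0.218·log₂(0.218) = 0.4791
Sum ≈ 1.8918 → 1.892 bits.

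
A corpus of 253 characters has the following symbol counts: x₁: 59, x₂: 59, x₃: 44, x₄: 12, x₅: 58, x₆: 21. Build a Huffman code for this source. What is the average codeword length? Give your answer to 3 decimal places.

Probabilities are the counts divided by 253.
Repeatedly combine the two least-probable nodes; the expected code length is the sum of the merged weights.
merge 12/253 + 21/253 → 3/23
merge 3/23 + 4/23 → 7/23
merge 58/253 + 59/253 → 117/253
merge 59/253 + 7/23 → 136/253
merge 117/253 + 136/253 → 1
L = 3/23 + 7/23 + 117/253 + 136/253 + 1 = 56/23 ≈ 2.435 bits/symbol.

2.435 bits/symbol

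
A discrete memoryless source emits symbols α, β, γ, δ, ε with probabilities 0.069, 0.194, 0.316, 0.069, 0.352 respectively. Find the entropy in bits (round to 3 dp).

H = −Σ pᵢ log₂ pᵢ.
−0.069·log₂(0.069) = 0.2662
−0.194·log₂(0.194) = 0.4590
−0.316·log₂(0.316) = 0.5252
−0.069·log₂(0.069) = 0.2662
−0.352·log₂(0.352) = 0.5302
Sum ≈ 2.0467 → 2.047 bits.

2.047 bits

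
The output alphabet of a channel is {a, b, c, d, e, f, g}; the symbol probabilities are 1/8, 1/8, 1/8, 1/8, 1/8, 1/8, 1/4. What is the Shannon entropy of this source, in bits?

Each probability is a power of 1/2, so log₂(1/p) is an integer.
H = Σ p·log₂(1/p) = 1/8·3 + 1/8·3 + 1/8·3 + 1/8·3 + 1/8·3 + 1/8·3 + 1/4·2 = 2.75 bits.

2.75 bits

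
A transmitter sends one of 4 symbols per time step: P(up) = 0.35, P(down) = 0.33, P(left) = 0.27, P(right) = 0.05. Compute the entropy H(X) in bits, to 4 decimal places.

H = −Σ pᵢ log₂ pᵢ.
−0.35·log₂(0.35) = 0.5301
−0.33·log₂(0.33) = 0.5278
−0.27·log₂(0.27) = 0.5100
−0.05·log₂(0.05) = 0.2161
Sum ≈ 1.7840 → 1.7840 bits.

1.7840 bits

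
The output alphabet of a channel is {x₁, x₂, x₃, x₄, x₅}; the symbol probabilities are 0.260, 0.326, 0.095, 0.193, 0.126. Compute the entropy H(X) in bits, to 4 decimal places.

2.1897 bits

H = −Σ pᵢ log₂ pᵢ.
−0.260·log₂(0.260) = 0.5053
−0.326·log₂(0.326) = 0.5272
−0.095·log₂(0.095) = 0.3226
−0.193·log₂(0.193) = 0.4581
−0.126·log₂(0.126) = 0.3766
Sum ≈ 2.1897 → 2.1897 bits.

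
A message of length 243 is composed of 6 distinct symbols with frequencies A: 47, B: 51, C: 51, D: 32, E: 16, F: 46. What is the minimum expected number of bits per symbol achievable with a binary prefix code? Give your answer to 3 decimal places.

2.580 bits/symbol

Probabilities are the counts divided by 243.
Repeatedly combine the two least-probable nodes; the expected code length is the sum of the merged weights.
merge 16/243 + 32/243 → 16/81
merge 46/243 + 47/243 → 31/81
merge 16/81 + 17/81 → 11/27
merge 17/81 + 31/81 → 16/27
merge 11/27 + 16/27 → 1
L = 16/81 + 31/81 + 11/27 + 16/27 + 1 = 209/81 ≈ 2.580 bits/symbol.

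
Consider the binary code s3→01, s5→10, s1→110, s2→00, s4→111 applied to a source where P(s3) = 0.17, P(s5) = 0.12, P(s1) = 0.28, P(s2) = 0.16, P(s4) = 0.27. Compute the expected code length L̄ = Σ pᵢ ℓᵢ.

2.55 bits/symbol

L̄ = Σ pᵢ·ℓᵢ = 0.17·2 + 0.12·2 + 0.28·3 + 0.16·2 + 0.27·3 = 2.55 bits/symbol.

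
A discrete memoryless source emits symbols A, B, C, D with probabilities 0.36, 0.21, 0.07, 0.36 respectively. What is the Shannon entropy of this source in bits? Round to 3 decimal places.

1.803 bits

H = −Σ pᵢ log₂ pᵢ.
−0.36·log₂(0.36) = 0.5306
−0.21·log₂(0.21) = 0.4728
−0.07·log₂(0.07) = 0.2686
−0.36·log₂(0.36) = 0.5306
Sum ≈ 1.8026 → 1.803 bits.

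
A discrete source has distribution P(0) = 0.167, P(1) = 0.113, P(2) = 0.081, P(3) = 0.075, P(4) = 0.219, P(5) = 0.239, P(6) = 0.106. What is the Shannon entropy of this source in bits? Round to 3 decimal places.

2.677 bits

H = −Σ pᵢ log₂ pᵢ.
−0.167·log₂(0.167) = 0.4312
−0.113·log₂(0.113) = 0.3555
−0.081·log₂(0.081) = 0.2937
−0.075·log₂(0.075) = 0.2803
−0.219·log₂(0.219) = 0.4798
−0.239·log₂(0.239) = 0.4935
−0.106·log₂(0.106) = 0.3432
Sum ≈ 2.6772 → 2.677 bits.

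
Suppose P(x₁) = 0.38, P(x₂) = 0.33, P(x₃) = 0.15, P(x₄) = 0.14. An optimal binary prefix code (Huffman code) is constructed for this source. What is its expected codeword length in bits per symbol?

Repeatedly combine the two least-probable nodes; the expected code length is the sum of the merged weights.
merge 7/50 + 3/20 → 29/100
merge 29/100 + 33/100 → 31/50
merge 19/50 + 31/50 → 1
L = 29/100 + 31/50 + 1 = 191/100 = 1.91 bits/symbol.

1.91 bits/symbol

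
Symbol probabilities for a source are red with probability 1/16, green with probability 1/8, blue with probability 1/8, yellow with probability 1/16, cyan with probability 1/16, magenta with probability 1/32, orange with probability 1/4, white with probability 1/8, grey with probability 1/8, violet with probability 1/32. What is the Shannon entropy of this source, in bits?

Each probability is a power of 1/2, so log₂(1/p) is an integer.
H = Σ p·log₂(1/p) = 1/16·4 + 1/8·3 + 1/8·3 + 1/16·4 + 1/16·4 + 1/32·5 + 1/4·2 + 1/8·3 + 1/8·3 + 1/32·5 = 3.0625 bits.

3.0625 bits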